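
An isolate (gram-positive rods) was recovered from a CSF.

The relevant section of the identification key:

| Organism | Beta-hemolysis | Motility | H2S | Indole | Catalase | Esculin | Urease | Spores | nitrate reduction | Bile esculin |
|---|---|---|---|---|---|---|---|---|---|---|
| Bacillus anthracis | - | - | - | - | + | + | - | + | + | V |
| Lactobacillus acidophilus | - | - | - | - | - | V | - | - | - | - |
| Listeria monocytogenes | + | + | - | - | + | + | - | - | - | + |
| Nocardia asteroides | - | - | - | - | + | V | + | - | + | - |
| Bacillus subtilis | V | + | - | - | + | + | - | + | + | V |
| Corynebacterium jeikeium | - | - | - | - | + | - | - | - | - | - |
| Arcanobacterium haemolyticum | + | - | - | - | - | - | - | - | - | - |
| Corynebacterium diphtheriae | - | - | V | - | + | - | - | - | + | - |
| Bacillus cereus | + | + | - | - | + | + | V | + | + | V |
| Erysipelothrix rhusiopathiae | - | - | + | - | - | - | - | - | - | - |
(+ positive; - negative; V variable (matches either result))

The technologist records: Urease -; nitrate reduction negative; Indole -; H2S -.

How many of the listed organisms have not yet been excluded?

Urease -: excludes Nocardia asteroides — 9 left.
H2S -: excludes Erysipelothrix rhusiopathiae — 8 left.
Indole -: all 8 remaining candidates are consistent.
nitrate reduction -: excludes Bacillus anthracis, Bacillus subtilis, Corynebacterium diphtheriae, Bacillus cereus — 4 left.
Still consistent: Arcanobacterium haemolyticum, Corynebacterium jeikeium, Lactobacillus acidophilus, Listeria monocytogenes.

4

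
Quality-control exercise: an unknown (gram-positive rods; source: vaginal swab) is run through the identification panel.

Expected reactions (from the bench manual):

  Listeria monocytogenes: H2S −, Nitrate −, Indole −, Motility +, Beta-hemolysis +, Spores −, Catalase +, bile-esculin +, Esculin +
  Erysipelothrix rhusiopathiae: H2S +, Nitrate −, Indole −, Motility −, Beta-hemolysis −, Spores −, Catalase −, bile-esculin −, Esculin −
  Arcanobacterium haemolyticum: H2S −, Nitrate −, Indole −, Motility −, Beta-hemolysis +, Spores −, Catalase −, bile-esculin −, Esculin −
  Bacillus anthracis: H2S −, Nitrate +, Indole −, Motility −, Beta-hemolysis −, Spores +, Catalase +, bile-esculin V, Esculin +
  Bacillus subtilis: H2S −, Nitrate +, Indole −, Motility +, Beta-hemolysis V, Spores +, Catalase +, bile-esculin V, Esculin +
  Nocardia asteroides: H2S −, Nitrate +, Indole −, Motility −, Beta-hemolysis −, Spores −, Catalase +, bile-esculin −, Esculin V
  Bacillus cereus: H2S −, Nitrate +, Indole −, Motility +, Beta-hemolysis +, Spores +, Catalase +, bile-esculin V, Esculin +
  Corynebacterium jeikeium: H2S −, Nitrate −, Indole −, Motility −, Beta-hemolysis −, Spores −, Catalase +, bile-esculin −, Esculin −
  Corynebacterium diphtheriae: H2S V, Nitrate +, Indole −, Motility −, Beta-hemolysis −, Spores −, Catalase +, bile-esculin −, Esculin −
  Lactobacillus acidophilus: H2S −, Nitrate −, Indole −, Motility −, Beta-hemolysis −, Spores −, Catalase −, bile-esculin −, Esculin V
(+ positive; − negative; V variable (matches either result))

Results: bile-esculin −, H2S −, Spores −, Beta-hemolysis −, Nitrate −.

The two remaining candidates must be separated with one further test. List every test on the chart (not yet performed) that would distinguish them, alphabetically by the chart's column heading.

bile-esculin −: excludes Listeria monocytogenes — 9 left.
H2S −: excludes Erysipelothrix rhusiopathiae — 8 left.
Nitrate −: excludes 5 organisms — 3 left.
Spores −: all 3 remaining candidates are consistent.
Beta-hemolysis −: excludes Arcanobacterium haemolyticum — 2 left.
Two candidates remain: Corynebacterium jeikeium and Lactobacillus acidophilus.
  Indole: − vs − — same for both, does not separate.
  Motility: − vs − — same for both, does not separate.
  Catalase: Corynebacterium jeikeium +, Lactobacillus acidophilus − — discriminates.
  Esculin: − vs V — variable for at least one, does not separate.

Catalase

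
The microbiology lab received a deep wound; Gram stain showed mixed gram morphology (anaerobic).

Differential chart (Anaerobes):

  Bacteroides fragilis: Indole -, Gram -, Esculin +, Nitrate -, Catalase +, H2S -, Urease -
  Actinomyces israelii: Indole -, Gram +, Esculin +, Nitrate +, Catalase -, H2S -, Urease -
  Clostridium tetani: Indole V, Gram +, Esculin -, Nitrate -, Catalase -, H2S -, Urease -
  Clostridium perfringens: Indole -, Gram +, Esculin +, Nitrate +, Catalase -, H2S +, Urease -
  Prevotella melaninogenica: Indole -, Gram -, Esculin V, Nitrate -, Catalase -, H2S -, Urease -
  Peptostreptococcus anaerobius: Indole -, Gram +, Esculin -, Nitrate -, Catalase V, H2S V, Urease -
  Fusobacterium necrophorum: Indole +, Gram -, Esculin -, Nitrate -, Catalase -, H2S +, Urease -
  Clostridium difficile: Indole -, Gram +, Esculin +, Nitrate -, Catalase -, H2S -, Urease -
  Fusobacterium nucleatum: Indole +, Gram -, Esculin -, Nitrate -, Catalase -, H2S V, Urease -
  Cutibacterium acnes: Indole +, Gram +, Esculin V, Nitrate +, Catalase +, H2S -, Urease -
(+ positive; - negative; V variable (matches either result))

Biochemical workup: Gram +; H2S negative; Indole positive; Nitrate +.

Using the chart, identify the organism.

Nitrate +: excludes 7 organisms — 3 left.
Gram +: all 3 remaining candidates are consistent.
Indole +: excludes Actinomyces israelii, Clostridium perfringens — 1 left.
H2S -: the one remaining candidate is consistent.

Cutibacterium acnes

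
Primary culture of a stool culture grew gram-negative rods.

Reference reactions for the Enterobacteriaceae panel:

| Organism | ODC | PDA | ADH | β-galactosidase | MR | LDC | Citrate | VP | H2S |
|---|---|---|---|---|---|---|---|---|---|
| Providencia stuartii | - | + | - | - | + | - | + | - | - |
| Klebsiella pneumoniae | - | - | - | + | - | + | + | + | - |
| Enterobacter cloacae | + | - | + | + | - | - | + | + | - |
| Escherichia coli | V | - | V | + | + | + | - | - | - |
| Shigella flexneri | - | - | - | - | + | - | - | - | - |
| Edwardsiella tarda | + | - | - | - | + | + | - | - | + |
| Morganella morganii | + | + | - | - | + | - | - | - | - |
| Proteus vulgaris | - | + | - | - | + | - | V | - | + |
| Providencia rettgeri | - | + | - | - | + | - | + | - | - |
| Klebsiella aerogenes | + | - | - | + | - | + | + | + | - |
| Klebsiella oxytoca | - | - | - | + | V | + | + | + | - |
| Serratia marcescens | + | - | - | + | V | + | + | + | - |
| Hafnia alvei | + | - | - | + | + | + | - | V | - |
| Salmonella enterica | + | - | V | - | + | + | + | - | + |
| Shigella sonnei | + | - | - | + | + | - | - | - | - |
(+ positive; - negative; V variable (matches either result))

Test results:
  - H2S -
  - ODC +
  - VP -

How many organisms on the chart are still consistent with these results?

4

VP -: excludes 5 organisms — 10 left.
ODC +: excludes Providencia stuartii, Shigella flexneri, Proteus vulgaris, Providencia rettgeri — 6 left.
H2S -: excludes Edwardsiella tarda, Salmonella enterica — 4 left.
Still consistent: Escherichia coli, Hafnia alvei, Morganella morganii, Shigella sonnei.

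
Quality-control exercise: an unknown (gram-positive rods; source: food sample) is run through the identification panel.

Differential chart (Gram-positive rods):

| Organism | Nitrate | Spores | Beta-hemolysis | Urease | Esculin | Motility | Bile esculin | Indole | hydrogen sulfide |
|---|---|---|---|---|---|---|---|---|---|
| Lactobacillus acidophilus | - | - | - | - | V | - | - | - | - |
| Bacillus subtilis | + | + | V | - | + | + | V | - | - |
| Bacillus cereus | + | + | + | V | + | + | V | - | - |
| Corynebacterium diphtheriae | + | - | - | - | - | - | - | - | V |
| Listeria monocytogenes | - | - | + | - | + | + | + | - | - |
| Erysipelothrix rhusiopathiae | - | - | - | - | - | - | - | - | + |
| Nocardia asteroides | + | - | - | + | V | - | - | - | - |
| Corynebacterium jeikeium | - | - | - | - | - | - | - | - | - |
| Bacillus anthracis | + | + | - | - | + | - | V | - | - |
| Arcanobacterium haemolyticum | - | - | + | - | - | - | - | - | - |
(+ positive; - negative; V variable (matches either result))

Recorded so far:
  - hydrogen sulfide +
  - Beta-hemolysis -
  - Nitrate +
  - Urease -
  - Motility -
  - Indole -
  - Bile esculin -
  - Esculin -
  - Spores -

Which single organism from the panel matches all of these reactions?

Corynebacterium diphtheriae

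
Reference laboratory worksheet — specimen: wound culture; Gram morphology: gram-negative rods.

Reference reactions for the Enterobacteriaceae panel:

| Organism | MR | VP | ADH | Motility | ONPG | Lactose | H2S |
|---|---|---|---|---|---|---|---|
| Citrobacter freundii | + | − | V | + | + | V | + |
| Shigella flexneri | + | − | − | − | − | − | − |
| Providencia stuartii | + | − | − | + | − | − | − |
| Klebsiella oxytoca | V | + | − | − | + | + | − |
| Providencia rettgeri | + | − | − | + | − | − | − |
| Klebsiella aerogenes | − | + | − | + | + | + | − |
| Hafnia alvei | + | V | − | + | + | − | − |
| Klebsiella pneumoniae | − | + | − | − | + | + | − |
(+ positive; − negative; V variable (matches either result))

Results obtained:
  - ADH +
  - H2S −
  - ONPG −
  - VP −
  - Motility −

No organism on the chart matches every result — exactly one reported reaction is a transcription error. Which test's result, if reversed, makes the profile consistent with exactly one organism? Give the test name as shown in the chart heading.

As reported, no row in the chart matches all 5 reactions.
Reversing VP → still no organism matches.
Reversing ONPG → still no organism matches.
Reversing H2S → still no organism matches.
Reversing Motility → still no organism matches.
Reversing ADH (to −) → unique match: Shigella flexneri.

ADH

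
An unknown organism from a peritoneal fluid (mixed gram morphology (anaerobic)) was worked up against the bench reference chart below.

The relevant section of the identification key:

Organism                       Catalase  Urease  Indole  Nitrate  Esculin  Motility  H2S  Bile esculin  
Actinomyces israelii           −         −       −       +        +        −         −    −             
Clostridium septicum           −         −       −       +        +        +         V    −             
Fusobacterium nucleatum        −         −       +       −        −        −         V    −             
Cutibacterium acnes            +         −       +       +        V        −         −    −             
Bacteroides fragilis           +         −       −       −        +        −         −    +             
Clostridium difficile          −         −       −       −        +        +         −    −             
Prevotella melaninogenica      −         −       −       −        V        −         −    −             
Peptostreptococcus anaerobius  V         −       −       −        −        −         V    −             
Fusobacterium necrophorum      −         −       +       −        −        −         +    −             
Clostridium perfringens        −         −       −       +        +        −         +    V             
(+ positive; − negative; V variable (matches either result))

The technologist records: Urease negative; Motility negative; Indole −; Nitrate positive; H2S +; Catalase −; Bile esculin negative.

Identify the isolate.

Catalase −: excludes Cutibacterium acnes, Bacteroides fragilis — 8 left.
Nitrate +: excludes 5 organisms — 3 left.
Bile esculin −: all 3 remaining candidates are consistent.
Indole −: all 3 remaining candidates are consistent.
Motility −: excludes Clostridium septicum — 2 left.
H2S +: excludes Actinomyces israelii — 1 left.
Urease −: the one remaining candidate is consistent.

Clostridium perfringens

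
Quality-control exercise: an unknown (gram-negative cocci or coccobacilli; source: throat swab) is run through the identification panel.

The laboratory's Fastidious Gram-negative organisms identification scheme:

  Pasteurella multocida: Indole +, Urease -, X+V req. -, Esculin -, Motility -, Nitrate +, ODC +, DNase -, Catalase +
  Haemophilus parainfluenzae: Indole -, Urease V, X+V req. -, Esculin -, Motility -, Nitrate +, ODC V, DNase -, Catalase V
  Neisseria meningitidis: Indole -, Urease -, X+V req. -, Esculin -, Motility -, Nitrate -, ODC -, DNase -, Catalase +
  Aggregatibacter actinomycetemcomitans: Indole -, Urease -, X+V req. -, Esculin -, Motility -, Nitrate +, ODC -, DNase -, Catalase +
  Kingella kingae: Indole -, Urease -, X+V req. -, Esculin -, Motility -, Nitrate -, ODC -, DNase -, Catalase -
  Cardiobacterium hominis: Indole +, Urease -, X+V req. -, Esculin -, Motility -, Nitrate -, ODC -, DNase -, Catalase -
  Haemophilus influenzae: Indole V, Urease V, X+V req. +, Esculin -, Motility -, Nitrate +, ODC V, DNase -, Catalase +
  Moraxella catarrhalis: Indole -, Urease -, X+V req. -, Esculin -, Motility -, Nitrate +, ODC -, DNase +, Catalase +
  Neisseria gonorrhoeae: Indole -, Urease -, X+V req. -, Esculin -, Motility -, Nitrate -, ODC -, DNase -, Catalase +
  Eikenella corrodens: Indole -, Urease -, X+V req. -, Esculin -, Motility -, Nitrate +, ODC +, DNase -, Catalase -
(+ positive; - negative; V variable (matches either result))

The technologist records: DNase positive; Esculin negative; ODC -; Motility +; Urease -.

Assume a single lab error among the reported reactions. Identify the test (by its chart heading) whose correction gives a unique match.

As reported, no row in the chart matches all 5 reactions.
Reversing Esculin → still no organism matches.
Reversing Urease → still no organism matches.
Reversing Motility (to -) → unique match: Moraxella catarrhalis.
Reversing DNase → still no organism matches.
Reversing ODC → still no organism matches.

Motility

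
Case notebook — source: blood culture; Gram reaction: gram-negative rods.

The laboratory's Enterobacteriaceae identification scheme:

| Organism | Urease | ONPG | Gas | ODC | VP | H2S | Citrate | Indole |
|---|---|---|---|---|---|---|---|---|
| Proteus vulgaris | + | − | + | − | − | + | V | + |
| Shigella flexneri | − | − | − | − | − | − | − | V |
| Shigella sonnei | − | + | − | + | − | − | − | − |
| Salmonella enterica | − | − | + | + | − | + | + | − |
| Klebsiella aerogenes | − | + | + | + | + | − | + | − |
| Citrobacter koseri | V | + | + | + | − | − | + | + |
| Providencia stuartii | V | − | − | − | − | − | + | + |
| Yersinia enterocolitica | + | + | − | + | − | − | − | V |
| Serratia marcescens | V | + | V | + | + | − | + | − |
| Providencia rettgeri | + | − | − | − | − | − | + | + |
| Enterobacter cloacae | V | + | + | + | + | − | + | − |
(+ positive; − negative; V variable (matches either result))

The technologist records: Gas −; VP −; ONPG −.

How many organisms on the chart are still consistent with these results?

3

VP −: excludes Klebsiella aerogenes, Serratia marcescens, Enterobacter cloacae — 8 left.
ONPG −: excludes Shigella sonnei, Citrobacter koseri, Yersinia enterocolitica — 5 left.
Gas −: excludes Proteus vulgaris, Salmonella enterica — 3 left.
Still consistent: Providencia rettgeri, Providencia stuartii, Shigella flexneri.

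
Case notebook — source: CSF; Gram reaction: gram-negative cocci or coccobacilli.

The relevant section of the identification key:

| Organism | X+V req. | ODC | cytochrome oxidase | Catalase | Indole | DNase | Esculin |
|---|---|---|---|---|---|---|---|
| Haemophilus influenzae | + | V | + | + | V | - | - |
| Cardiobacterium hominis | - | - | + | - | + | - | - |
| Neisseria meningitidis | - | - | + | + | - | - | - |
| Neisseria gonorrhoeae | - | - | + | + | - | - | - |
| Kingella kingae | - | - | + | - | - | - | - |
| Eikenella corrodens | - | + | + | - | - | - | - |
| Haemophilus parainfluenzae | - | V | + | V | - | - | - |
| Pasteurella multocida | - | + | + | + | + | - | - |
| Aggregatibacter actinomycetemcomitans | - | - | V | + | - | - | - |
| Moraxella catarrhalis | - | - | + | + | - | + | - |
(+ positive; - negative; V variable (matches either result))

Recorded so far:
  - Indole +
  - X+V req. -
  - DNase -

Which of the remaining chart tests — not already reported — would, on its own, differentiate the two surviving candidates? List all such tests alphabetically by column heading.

Catalase, ODC

X+V req. -: excludes Haemophilus influenzae — 9 left.
Indole +: excludes 7 organisms — 2 left.
DNase -: all 2 remaining candidates are consistent.
Two candidates remain: Cardiobacterium hominis and Pasteurella multocida.
  ODC: Cardiobacterium hominis -, Pasteurella multocida + — discriminates.
  cytochrome oxidase: + vs + — same for both, does not separate.
  Catalase: Cardiobacterium hominis -, Pasteurella multocida + — discriminates.
  Esculin: - vs - — same for both, does not separate.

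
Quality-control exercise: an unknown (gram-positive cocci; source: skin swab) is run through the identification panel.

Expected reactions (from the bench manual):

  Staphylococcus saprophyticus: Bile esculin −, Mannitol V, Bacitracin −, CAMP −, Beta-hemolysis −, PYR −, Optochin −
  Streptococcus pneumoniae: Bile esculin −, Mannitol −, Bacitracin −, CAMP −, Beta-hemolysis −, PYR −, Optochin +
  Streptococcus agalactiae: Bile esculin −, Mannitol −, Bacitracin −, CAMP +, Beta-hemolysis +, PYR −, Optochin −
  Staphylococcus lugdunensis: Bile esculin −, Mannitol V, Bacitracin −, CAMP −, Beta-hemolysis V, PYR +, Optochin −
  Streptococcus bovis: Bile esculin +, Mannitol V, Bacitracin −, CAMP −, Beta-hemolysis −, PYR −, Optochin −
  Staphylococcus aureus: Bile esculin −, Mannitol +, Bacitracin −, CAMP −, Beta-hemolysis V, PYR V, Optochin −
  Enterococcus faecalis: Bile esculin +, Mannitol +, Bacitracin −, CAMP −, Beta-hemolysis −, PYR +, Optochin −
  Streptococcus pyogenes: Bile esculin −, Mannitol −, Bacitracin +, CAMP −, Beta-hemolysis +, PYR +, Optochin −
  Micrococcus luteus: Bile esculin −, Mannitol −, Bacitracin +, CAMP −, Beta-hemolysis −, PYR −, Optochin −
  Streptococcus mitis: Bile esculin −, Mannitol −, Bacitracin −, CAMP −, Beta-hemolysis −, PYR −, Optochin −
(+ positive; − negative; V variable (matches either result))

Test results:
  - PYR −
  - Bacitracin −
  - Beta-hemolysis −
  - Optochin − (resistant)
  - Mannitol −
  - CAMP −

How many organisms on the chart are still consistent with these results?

3

PYR −: excludes Staphylococcus lugdunensis, Enterococcus faecalis, Streptococcus pyogenes — 7 left.
CAMP −: excludes Streptococcus agalactiae — 6 left.
Optochin −: excludes Streptococcus pneumoniae — 5 left.
Beta-hemolysis −: all 5 remaining candidates are consistent.
Bacitracin −: excludes Micrococcus luteus — 4 left.
Mannitol −: excludes Staphylococcus aureus — 3 left.
Still consistent: Staphylococcus saprophyticus, Streptococcus bovis, Streptococcus mitis.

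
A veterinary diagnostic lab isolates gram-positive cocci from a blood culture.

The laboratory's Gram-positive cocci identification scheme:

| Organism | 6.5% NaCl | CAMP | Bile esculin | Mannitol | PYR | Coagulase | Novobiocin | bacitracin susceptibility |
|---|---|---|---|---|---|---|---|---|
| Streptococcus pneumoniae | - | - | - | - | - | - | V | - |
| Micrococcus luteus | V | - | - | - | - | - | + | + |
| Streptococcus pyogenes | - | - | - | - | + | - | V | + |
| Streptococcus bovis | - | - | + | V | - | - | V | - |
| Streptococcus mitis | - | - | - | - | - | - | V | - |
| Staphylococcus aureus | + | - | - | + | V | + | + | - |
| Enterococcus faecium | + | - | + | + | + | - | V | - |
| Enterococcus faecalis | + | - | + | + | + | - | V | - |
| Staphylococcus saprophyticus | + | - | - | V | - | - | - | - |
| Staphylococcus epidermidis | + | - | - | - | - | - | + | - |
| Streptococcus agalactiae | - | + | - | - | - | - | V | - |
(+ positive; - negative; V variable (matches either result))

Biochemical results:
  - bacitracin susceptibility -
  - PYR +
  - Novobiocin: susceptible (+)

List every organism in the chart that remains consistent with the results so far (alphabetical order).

Enterococcus faecalis, Enterococcus faecium, Staphylococcus aureus

PYR +: excludes 7 organisms — 4 left.
Novobiocin +: all 4 remaining candidates are consistent.
bacitracin susceptibility -: excludes Streptococcus pyogenes — 3 left.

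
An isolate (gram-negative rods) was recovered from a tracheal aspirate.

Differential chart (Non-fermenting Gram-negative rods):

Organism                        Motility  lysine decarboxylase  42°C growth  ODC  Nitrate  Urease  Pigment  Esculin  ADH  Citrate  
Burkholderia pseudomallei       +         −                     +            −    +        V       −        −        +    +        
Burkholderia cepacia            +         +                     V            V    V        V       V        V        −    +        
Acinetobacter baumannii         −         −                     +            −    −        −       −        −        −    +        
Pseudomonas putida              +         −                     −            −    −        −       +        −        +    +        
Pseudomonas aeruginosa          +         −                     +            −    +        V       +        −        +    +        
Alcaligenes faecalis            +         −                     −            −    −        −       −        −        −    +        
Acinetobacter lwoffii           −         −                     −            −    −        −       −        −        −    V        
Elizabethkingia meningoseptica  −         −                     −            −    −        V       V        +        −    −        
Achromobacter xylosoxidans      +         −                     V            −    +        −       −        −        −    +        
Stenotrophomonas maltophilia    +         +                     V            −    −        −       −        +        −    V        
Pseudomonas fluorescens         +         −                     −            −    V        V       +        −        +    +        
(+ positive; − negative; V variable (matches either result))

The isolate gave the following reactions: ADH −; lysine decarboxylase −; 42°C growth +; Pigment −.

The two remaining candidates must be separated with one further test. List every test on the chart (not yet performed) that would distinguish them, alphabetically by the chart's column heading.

lysine decarboxylase −: excludes Burkholderia cepacia, Stenotrophomonas maltophilia — 9 left.
ADH −: excludes Burkholderia pseudomallei, Pseudomonas putida, Pseudomonas aeruginosa, Pseudomonas fluorescens — 5 left.
Pigment −: all 5 remaining candidates are consistent.
42°C growth +: excludes Alcaligenes faecalis, Acinetobacter lwoffii, Elizabethkingia meningoseptica — 2 left.
Two candidates remain: Achromobacter xylosoxidans and Acinetobacter baumannii.
  Motility: Achromobacter xylosoxidans +, Acinetobacter baumannii − — discriminates.
  ODC: − vs − — same for both, does not separate.
  Nitrate: Achromobacter xylosoxidans +, Acinetobacter baumannii − — discriminates.
  Urease: − vs − — same for both, does not separate.
  Esculin: − vs − — same for both, does not separate.
  Citrate: + vs + — same for both, does not separate.

Motility, Nitrate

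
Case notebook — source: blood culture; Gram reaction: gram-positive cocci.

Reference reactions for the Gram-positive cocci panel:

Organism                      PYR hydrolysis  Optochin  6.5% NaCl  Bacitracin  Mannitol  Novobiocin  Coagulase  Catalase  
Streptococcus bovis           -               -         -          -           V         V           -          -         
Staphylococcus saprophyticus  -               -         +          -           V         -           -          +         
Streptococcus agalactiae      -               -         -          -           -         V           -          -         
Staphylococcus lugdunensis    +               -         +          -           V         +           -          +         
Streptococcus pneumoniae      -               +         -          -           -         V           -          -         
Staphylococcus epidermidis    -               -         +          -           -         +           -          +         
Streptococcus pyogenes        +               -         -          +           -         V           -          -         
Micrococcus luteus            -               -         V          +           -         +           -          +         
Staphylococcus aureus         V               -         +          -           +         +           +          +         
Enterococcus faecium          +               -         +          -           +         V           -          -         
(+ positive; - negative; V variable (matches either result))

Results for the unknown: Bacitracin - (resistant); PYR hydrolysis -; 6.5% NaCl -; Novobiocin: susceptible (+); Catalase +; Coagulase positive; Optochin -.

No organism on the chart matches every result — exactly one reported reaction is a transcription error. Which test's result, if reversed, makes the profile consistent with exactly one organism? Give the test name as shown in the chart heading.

6.5% NaCl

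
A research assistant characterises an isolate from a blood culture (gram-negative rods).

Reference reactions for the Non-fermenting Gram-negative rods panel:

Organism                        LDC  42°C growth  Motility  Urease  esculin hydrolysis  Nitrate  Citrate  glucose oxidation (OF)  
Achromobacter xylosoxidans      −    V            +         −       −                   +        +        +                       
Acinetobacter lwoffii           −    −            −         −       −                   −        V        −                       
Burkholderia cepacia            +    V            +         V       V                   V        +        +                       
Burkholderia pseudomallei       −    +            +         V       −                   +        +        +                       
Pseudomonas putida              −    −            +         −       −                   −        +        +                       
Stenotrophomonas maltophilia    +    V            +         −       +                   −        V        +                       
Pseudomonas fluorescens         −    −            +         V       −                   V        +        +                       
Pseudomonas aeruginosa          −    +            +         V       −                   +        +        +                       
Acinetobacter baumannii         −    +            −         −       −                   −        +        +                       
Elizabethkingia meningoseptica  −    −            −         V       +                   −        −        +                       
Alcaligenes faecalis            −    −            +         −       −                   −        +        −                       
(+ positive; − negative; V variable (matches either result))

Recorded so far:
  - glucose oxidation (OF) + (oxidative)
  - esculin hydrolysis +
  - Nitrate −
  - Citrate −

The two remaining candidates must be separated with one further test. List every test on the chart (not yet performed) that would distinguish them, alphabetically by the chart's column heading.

glucose oxidation (OF) +: excludes Acinetobacter lwoffii, Alcaligenes faecalis — 9 left.
esculin hydrolysis +: excludes 6 organisms — 3 left.
Nitrate −: all 3 remaining candidates are consistent.
Citrate −: excludes Burkholderia cepacia — 2 left.
Two candidates remain: Elizabethkingia meningoseptica and Stenotrophomonas maltophilia.
  LDC: Elizabethkingia meningoseptica −, Stenotrophomonas maltophilia + — discriminates.
  42°C growth: − vs V — variable for at least one, does not separate.
  Motility: Elizabethkingia meningoseptica −, Stenotrophomonas maltophilia + — discriminates.
  Urease: V vs − — variable for at least one, does not separate.

LDC, Motility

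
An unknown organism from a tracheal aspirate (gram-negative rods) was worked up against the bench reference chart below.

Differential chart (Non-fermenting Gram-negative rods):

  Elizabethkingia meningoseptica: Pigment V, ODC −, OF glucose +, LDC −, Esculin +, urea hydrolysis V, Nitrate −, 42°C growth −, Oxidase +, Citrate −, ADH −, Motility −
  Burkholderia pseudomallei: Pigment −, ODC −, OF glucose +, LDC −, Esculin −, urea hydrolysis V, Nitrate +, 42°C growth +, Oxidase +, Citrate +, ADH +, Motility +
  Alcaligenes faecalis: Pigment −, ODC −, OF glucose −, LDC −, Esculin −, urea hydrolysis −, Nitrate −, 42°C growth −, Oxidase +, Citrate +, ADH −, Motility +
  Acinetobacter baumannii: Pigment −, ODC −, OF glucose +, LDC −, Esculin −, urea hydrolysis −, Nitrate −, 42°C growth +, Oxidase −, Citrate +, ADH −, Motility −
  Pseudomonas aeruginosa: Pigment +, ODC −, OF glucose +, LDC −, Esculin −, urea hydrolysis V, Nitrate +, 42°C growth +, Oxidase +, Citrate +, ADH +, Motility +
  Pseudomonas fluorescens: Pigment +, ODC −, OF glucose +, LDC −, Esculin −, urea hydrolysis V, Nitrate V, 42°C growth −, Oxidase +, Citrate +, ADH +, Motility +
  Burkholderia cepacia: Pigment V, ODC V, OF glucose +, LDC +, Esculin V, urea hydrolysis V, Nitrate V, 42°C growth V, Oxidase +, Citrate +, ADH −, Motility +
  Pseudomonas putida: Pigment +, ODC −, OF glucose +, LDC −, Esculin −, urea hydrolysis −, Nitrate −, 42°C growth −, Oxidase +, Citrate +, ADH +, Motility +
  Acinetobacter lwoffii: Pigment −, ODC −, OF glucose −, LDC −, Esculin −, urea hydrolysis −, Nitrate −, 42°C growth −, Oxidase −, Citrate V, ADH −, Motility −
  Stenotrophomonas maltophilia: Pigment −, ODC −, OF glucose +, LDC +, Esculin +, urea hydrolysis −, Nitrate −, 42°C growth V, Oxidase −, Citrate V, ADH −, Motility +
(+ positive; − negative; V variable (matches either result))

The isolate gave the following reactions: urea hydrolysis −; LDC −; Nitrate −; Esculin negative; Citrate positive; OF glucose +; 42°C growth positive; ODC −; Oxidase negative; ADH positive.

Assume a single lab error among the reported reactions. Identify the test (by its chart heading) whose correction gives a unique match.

As reported, no row in the chart matches all 10 reactions.
Reversing ADH (to −) → unique match: Acinetobacter baumannii.
Reversing Nitrate → still no organism matches.
Reversing LDC → still no organism matches.
Reversing urea hydrolysis → still no organism matches.
Reversing Esculin → still no organism matches.
Reversing Citrate → still no organism matches.
Reversing Oxidase → still no organism matches.
Reversing 42°C growth → still no organism matches.
Reversing OF glucose → still no organism matches.
Reversing ODC → still no organism matches.

ADH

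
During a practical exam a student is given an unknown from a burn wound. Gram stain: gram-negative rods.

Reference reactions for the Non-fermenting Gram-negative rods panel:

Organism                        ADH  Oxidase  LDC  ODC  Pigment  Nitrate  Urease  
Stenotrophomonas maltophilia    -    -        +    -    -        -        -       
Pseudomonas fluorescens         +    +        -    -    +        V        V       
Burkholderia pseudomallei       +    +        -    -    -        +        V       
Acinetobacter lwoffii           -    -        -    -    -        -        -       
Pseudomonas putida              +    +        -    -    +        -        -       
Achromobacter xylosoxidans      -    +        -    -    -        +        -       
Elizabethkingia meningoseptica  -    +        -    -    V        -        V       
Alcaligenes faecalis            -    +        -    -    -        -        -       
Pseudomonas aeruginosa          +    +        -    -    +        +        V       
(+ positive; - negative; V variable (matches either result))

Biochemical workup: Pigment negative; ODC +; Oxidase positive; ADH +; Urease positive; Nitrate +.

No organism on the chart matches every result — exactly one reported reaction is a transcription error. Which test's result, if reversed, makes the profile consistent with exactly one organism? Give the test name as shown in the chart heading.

ODC

As reported, no row in the chart matches all 6 reactions.
Reversing Nitrate → still no organism matches.
Reversing Pigment → still no organism matches.
Reversing Urease → still no organism matches.
Reversing ADH → still no organism matches.
Reversing ODC (to -) → unique match: Burkholderia pseudomallei.
Reversing Oxidase → still no organism matches.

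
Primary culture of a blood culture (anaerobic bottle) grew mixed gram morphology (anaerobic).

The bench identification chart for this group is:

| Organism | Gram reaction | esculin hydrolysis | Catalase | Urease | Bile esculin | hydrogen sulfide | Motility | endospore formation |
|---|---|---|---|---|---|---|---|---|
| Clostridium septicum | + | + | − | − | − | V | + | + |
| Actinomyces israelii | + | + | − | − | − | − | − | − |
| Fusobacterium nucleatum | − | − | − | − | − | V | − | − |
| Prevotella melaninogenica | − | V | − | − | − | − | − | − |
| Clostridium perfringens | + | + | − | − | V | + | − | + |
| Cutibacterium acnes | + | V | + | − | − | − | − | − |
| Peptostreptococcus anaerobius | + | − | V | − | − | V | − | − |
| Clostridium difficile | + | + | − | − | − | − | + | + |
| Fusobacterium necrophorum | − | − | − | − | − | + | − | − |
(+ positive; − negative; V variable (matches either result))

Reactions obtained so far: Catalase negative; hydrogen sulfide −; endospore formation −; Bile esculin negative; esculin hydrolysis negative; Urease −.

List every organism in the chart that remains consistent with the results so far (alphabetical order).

Fusobacterium nucleatum, Peptostreptococcus anaerobius, Prevotella melaninogenica

Urease −: all 9 remaining candidates are consistent.
esculin hydrolysis −: excludes Clostridium septicum, Actinomyces israelii, Clostridium perfringens, Clostridium difficile — 5 left.
Bile esculin −: all 5 remaining candidates are consistent.
endospore formation −: all 5 remaining candidates are consistent.
hydrogen sulfide −: excludes Fusobacterium necrophorum — 4 left.
Catalase −: excludes Cutibacterium acnes — 3 left.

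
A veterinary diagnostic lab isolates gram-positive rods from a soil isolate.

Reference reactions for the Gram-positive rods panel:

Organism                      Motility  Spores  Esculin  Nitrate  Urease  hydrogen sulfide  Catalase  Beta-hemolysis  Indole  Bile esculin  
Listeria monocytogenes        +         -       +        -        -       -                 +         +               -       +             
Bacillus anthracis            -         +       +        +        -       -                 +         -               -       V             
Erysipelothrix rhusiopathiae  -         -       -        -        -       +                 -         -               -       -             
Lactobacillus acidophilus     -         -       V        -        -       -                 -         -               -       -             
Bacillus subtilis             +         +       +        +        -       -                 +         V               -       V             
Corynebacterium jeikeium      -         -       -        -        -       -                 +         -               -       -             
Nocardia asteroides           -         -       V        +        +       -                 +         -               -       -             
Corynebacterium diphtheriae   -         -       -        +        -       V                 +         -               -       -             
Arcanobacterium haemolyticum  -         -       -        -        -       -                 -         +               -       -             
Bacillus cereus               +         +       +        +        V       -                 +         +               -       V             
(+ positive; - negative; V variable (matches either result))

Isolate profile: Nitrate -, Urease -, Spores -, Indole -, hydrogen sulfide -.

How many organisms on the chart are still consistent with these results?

hydrogen sulfide -: excludes Erysipelothrix rhusiopathiae — 9 left.
Indole -: all 9 remaining candidates are consistent.
Spores -: excludes Bacillus anthracis, Bacillus subtilis, Bacillus cereus — 6 left.
Urease -: excludes Nocardia asteroides — 5 left.
Nitrate -: excludes Corynebacterium diphtheriae — 4 left.
Still consistent: Arcanobacterium haemolyticum, Corynebacterium jeikeium, Lactobacillus acidophilus, Listeria monocytogenes.

4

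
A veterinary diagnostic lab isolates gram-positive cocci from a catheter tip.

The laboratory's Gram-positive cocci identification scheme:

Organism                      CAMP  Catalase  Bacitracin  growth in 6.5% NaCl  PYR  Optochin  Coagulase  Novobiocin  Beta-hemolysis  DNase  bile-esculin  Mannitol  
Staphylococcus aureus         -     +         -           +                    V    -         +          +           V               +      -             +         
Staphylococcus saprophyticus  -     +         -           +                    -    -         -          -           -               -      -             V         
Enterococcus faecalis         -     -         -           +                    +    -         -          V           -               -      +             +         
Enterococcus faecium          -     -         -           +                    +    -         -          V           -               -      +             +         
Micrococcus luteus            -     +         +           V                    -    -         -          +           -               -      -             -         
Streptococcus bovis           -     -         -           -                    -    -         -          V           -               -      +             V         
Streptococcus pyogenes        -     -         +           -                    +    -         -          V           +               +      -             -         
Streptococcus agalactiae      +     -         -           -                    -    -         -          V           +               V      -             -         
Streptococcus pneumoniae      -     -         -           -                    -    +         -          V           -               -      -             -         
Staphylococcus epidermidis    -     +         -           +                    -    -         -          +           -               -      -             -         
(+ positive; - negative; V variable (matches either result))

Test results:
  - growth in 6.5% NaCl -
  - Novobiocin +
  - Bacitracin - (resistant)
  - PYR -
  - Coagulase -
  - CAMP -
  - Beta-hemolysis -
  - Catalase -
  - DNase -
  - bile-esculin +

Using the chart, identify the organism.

Novobiocin +: excludes Staphylococcus saprophyticus — 9 left.
CAMP -: excludes Streptococcus agalactiae — 8 left.
bile-esculin +: excludes 5 organisms — 3 left.
Bacitracin -: all 3 remaining candidates are consistent.
Beta-hemolysis -: all 3 remaining candidates are consistent.
PYR -: excludes Enterococcus faecalis, Enterococcus faecium — 1 left.
Catalase -: the one remaining candidate is consistent.
DNase -: the one remaining candidate is consistent.
Coagulase -: the one remaining candidate is consistent.
growth in 6.5% NaCl -: the one remaining candidate is consistent.

Streptococcus bovis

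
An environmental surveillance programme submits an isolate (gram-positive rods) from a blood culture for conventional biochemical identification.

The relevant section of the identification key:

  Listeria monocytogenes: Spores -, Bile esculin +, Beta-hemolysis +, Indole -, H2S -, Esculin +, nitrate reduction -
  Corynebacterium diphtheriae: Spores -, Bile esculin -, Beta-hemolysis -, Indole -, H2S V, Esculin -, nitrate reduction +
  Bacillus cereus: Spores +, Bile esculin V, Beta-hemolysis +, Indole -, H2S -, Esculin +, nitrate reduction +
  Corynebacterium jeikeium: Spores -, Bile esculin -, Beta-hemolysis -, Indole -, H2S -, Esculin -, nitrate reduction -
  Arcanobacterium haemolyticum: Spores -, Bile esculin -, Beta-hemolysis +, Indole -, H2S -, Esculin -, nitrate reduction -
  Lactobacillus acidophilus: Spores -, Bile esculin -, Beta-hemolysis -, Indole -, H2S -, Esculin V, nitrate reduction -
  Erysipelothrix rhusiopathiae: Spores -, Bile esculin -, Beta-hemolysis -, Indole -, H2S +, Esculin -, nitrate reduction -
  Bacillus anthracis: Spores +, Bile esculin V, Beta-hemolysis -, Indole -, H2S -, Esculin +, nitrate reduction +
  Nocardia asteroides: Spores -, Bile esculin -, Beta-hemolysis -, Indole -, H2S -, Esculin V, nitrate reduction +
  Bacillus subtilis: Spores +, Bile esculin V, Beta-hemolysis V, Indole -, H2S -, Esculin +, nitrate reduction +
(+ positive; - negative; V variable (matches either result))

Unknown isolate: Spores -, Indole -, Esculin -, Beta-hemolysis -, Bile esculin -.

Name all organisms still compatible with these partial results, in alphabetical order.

Corynebacterium diphtheriae, Corynebacterium jeikeium, Erysipelothrix rhusiopathiae, Lactobacillus acidophilus, Nocardia asteroides

Indole -: all 10 remaining candidates are consistent.
Beta-hemolysis -: excludes Listeria monocytogenes, Bacillus cereus, Arcanobacterium haemolyticum — 7 left.
Esculin -: excludes Bacillus anthracis, Bacillus subtilis — 5 left.
Bile esculin -: all 5 remaining candidates are consistent.
Spores -: all 5 remaining candidates are consistent.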